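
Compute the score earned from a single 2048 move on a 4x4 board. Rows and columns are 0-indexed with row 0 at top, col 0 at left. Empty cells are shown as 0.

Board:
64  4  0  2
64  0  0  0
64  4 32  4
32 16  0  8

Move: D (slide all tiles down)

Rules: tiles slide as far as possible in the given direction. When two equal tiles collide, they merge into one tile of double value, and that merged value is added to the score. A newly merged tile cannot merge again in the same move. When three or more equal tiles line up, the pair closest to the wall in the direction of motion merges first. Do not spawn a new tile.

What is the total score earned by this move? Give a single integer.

Slide down:
col 0: [64, 64, 64, 32] -> [0, 64, 128, 32]  score +128 (running 128)
col 1: [4, 0, 4, 16] -> [0, 0, 8, 16]  score +8 (running 136)
col 2: [0, 0, 32, 0] -> [0, 0, 0, 32]  score +0 (running 136)
col 3: [2, 0, 4, 8] -> [0, 2, 4, 8]  score +0 (running 136)
Board after move:
  0   0   0   0
 64   0   0   2
128   8   0   4
 32  16  32   8

Answer: 136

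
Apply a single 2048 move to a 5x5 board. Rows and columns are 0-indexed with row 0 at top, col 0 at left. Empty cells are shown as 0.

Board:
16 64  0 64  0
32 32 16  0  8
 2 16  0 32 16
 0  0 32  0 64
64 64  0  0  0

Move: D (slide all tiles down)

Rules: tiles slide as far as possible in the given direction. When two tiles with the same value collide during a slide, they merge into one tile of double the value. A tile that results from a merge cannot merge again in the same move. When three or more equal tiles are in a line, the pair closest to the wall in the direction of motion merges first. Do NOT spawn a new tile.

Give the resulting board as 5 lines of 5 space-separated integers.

Answer:  0  0  0  0  0
16 64  0  0  0
32 32  0  0  8
 2 16 16 64 16
64 64 32 32 64

Derivation:
Slide down:
col 0: [16, 32, 2, 0, 64] -> [0, 16, 32, 2, 64]
col 1: [64, 32, 16, 0, 64] -> [0, 64, 32, 16, 64]
col 2: [0, 16, 0, 32, 0] -> [0, 0, 0, 16, 32]
col 3: [64, 0, 32, 0, 0] -> [0, 0, 0, 64, 32]
col 4: [0, 8, 16, 64, 0] -> [0, 0, 8, 16, 64]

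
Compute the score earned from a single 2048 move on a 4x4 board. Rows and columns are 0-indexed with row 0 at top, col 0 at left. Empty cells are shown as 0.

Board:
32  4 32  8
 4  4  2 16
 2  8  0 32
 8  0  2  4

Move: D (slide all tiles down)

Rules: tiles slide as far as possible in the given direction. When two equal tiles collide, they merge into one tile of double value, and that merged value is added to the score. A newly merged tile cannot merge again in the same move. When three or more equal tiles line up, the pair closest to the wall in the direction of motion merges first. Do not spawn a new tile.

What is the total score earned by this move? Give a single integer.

Answer: 12

Derivation:
Slide down:
col 0: [32, 4, 2, 8] -> [32, 4, 2, 8]  score +0 (running 0)
col 1: [4, 4, 8, 0] -> [0, 0, 8, 8]  score +8 (running 8)
col 2: [32, 2, 0, 2] -> [0, 0, 32, 4]  score +4 (running 12)
col 3: [8, 16, 32, 4] -> [8, 16, 32, 4]  score +0 (running 12)
Board after move:
32  0  0  8
 4  0  0 16
 2  8 32 32
 8  8  4  4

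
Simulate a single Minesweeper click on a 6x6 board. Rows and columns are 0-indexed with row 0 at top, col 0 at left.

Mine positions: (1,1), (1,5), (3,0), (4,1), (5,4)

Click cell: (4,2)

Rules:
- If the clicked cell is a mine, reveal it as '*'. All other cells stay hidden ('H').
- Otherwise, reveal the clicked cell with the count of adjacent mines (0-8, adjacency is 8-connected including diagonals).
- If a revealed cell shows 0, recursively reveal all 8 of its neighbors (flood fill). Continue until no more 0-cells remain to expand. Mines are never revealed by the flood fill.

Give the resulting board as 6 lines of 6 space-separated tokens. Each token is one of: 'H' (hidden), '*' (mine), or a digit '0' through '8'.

H H H H H H
H H H H H H
H H H H H H
H H H H H H
H H 1 H H H
H H H H H H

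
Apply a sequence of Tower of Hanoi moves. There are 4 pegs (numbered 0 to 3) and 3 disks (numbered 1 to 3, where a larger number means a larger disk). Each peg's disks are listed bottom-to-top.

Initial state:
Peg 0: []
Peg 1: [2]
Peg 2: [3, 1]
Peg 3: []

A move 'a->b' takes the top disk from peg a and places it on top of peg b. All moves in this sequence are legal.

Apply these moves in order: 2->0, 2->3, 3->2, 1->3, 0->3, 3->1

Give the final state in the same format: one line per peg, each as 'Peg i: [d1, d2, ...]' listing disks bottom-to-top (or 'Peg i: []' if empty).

After move 1 (2->0):
Peg 0: [1]
Peg 1: [2]
Peg 2: [3]
Peg 3: []

After move 2 (2->3):
Peg 0: [1]
Peg 1: [2]
Peg 2: []
Peg 3: [3]

After move 3 (3->2):
Peg 0: [1]
Peg 1: [2]
Peg 2: [3]
Peg 3: []

After move 4 (1->3):
Peg 0: [1]
Peg 1: []
Peg 2: [3]
Peg 3: [2]

After move 5 (0->3):
Peg 0: []
Peg 1: []
Peg 2: [3]
Peg 3: [2, 1]

After move 6 (3->1):
Peg 0: []
Peg 1: [1]
Peg 2: [3]
Peg 3: [2]

Answer: Peg 0: []
Peg 1: [1]
Peg 2: [3]
Peg 3: [2]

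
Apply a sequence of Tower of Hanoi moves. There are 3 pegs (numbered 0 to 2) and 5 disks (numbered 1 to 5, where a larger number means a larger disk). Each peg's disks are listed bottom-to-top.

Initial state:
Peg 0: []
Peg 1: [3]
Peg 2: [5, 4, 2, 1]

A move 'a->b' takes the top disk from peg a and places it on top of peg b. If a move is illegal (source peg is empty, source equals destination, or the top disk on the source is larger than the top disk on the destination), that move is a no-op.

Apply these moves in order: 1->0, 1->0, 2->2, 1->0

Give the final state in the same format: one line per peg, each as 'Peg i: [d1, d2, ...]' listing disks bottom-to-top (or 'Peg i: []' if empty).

After move 1 (1->0):
Peg 0: [3]
Peg 1: []
Peg 2: [5, 4, 2, 1]

After move 2 (1->0):
Peg 0: [3]
Peg 1: []
Peg 2: [5, 4, 2, 1]

After move 3 (2->2):
Peg 0: [3]
Peg 1: []
Peg 2: [5, 4, 2, 1]

After move 4 (1->0):
Peg 0: [3]
Peg 1: []
Peg 2: [5, 4, 2, 1]

Answer: Peg 0: [3]
Peg 1: []
Peg 2: [5, 4, 2, 1]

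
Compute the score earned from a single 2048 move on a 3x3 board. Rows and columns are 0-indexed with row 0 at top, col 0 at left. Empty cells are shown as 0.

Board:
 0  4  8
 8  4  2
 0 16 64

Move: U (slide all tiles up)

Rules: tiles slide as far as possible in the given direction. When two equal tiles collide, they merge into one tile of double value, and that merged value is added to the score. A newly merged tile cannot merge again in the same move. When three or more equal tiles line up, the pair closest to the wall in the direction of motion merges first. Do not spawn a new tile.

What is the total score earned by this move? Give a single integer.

Answer: 8

Derivation:
Slide up:
col 0: [0, 8, 0] -> [8, 0, 0]  score +0 (running 0)
col 1: [4, 4, 16] -> [8, 16, 0]  score +8 (running 8)
col 2: [8, 2, 64] -> [8, 2, 64]  score +0 (running 8)
Board after move:
 8  8  8
 0 16  2
 0  0 64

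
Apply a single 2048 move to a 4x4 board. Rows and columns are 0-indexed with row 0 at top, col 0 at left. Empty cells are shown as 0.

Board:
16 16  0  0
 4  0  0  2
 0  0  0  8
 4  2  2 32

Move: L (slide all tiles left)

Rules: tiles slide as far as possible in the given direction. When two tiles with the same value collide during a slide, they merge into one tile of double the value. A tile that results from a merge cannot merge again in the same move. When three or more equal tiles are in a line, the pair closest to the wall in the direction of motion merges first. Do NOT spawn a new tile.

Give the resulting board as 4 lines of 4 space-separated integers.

Slide left:
row 0: [16, 16, 0, 0] -> [32, 0, 0, 0]
row 1: [4, 0, 0, 2] -> [4, 2, 0, 0]
row 2: [0, 0, 0, 8] -> [8, 0, 0, 0]
row 3: [4, 2, 2, 32] -> [4, 4, 32, 0]

Answer: 32  0  0  0
 4  2  0  0
 8  0  0  0
 4  4 32  0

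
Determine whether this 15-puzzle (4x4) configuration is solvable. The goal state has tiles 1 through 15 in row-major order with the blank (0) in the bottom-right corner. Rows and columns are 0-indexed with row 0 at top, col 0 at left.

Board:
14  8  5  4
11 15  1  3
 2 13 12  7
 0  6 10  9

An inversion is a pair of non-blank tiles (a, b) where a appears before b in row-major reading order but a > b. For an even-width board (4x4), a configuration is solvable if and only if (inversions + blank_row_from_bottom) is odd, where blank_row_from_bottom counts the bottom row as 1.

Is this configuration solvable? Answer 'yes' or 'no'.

Inversions: 55
Blank is in row 3 (0-indexed from top), which is row 1 counting from the bottom (bottom = 1).
55 + 1 = 56, which is even, so the puzzle is not solvable.

Answer: no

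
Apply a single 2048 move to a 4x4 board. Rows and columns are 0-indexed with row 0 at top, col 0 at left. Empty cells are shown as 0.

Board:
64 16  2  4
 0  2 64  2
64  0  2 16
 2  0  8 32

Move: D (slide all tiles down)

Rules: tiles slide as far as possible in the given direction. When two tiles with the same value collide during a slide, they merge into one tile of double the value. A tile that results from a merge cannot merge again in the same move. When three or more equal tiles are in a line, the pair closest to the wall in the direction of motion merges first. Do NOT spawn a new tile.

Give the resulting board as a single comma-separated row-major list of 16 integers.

Answer: 0, 0, 2, 4, 0, 0, 64, 2, 128, 16, 2, 16, 2, 2, 8, 32

Derivation:
Slide down:
col 0: [64, 0, 64, 2] -> [0, 0, 128, 2]
col 1: [16, 2, 0, 0] -> [0, 0, 16, 2]
col 2: [2, 64, 2, 8] -> [2, 64, 2, 8]
col 3: [4, 2, 16, 32] -> [4, 2, 16, 32]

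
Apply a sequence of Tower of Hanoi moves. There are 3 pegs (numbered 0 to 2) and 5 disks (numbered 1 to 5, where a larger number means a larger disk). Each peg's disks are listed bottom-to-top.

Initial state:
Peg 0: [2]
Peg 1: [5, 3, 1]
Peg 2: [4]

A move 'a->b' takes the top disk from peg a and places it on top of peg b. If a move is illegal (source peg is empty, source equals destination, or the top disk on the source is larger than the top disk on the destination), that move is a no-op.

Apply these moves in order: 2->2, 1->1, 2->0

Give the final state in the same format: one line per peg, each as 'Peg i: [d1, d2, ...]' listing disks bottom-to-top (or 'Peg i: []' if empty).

After move 1 (2->2):
Peg 0: [2]
Peg 1: [5, 3, 1]
Peg 2: [4]

After move 2 (1->1):
Peg 0: [2]
Peg 1: [5, 3, 1]
Peg 2: [4]

After move 3 (2->0):
Peg 0: [2]
Peg 1: [5, 3, 1]
Peg 2: [4]

Answer: Peg 0: [2]
Peg 1: [5, 3, 1]
Peg 2: [4]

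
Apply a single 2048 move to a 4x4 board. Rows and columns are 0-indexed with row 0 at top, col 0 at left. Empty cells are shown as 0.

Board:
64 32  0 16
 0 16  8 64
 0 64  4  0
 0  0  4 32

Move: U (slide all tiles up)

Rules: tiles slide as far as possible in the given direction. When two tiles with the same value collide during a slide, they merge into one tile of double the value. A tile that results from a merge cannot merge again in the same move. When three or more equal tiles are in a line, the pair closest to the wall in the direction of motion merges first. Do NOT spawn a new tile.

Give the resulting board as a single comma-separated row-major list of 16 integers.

Answer: 64, 32, 8, 16, 0, 16, 8, 64, 0, 64, 0, 32, 0, 0, 0, 0

Derivation:
Slide up:
col 0: [64, 0, 0, 0] -> [64, 0, 0, 0]
col 1: [32, 16, 64, 0] -> [32, 16, 64, 0]
col 2: [0, 8, 4, 4] -> [8, 8, 0, 0]
col 3: [16, 64, 0, 32] -> [16, 64, 32, 0]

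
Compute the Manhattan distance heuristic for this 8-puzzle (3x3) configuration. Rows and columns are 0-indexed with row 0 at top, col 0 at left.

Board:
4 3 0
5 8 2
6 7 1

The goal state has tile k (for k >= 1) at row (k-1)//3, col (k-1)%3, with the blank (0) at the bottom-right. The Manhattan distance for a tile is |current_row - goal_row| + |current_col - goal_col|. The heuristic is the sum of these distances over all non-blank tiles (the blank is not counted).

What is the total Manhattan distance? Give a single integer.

Tile 4: (0,0)->(1,0) = 1
Tile 3: (0,1)->(0,2) = 1
Tile 5: (1,0)->(1,1) = 1
Tile 8: (1,1)->(2,1) = 1
Tile 2: (1,2)->(0,1) = 2
Tile 6: (2,0)->(1,2) = 3
Tile 7: (2,1)->(2,0) = 1
Tile 1: (2,2)->(0,0) = 4
Sum: 1 + 1 + 1 + 1 + 2 + 3 + 1 + 4 = 14

Answer: 14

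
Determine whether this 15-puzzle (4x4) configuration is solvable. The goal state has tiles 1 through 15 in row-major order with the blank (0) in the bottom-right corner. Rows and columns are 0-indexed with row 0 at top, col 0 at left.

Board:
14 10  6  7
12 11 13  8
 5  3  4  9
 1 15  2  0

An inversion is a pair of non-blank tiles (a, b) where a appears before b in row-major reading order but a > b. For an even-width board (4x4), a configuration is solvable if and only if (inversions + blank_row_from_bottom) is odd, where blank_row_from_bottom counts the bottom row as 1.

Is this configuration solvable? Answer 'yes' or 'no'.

Answer: yes

Derivation:
Inversions: 70
Blank is in row 3 (0-indexed from top), which is row 1 counting from the bottom (bottom = 1).
70 + 1 = 71, which is odd, so the puzzle is solvable.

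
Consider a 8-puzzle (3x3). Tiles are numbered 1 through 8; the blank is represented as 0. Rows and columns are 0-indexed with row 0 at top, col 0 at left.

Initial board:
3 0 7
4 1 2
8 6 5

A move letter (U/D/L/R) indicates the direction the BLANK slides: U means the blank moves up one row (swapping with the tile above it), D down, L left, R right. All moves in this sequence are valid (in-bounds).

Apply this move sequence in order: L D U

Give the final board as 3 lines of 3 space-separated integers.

After move 1 (L):
0 3 7
4 1 2
8 6 5

After move 2 (D):
4 3 7
0 1 2
8 6 5

After move 3 (U):
0 3 7
4 1 2
8 6 5

Answer: 0 3 7
4 1 2
8 6 5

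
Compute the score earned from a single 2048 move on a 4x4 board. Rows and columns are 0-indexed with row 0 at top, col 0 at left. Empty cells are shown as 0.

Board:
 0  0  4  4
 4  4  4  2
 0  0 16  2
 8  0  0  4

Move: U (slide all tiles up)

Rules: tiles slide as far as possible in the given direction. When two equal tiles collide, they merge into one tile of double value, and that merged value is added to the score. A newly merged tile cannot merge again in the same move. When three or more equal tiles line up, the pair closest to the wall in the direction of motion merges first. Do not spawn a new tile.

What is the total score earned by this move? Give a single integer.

Answer: 12

Derivation:
Slide up:
col 0: [0, 4, 0, 8] -> [4, 8, 0, 0]  score +0 (running 0)
col 1: [0, 4, 0, 0] -> [4, 0, 0, 0]  score +0 (running 0)
col 2: [4, 4, 16, 0] -> [8, 16, 0, 0]  score +8 (running 8)
col 3: [4, 2, 2, 4] -> [4, 4, 4, 0]  score +4 (running 12)
Board after move:
 4  4  8  4
 8  0 16  4
 0  0  0  4
 0  0  0  0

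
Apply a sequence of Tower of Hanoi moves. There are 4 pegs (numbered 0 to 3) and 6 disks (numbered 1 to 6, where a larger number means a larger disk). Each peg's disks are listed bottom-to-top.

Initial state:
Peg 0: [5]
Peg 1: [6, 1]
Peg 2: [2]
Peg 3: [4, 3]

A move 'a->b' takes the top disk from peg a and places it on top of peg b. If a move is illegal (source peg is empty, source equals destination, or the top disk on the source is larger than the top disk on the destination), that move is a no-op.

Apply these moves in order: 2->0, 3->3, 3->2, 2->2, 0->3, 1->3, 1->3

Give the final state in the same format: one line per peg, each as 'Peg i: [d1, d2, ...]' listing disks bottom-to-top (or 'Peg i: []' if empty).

After move 1 (2->0):
Peg 0: [5, 2]
Peg 1: [6, 1]
Peg 2: []
Peg 3: [4, 3]

After move 2 (3->3):
Peg 0: [5, 2]
Peg 1: [6, 1]
Peg 2: []
Peg 3: [4, 3]

After move 3 (3->2):
Peg 0: [5, 2]
Peg 1: [6, 1]
Peg 2: [3]
Peg 3: [4]

After move 4 (2->2):
Peg 0: [5, 2]
Peg 1: [6, 1]
Peg 2: [3]
Peg 3: [4]

After move 5 (0->3):
Peg 0: [5]
Peg 1: [6, 1]
Peg 2: [3]
Peg 3: [4, 2]

After move 6 (1->3):
Peg 0: [5]
Peg 1: [6]
Peg 2: [3]
Peg 3: [4, 2, 1]

After move 7 (1->3):
Peg 0: [5]
Peg 1: [6]
Peg 2: [3]
Peg 3: [4, 2, 1]

Answer: Peg 0: [5]
Peg 1: [6]
Peg 2: [3]
Peg 3: [4, 2, 1]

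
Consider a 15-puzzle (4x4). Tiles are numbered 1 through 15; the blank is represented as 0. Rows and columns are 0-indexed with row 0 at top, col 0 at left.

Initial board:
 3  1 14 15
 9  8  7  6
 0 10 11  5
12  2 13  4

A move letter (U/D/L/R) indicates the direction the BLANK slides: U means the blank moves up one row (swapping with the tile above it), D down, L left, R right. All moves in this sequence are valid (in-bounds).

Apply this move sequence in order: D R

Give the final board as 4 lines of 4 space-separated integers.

After move 1 (D):
 3  1 14 15
 9  8  7  6
12 10 11  5
 0  2 13  4

After move 2 (R):
 3  1 14 15
 9  8  7  6
12 10 11  5
 2  0 13  4

Answer:  3  1 14 15
 9  8  7  6
12 10 11  5
 2  0 13  4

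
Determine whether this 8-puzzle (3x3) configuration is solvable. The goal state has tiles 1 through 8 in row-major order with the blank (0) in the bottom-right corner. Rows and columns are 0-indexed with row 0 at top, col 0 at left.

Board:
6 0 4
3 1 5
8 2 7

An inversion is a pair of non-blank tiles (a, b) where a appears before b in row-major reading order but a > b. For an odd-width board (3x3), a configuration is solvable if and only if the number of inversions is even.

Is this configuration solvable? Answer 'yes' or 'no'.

Answer: no

Derivation:
Inversions (pairs i<j in row-major order where tile[i] > tile[j] > 0): 13
13 is odd, so the puzzle is not solvable.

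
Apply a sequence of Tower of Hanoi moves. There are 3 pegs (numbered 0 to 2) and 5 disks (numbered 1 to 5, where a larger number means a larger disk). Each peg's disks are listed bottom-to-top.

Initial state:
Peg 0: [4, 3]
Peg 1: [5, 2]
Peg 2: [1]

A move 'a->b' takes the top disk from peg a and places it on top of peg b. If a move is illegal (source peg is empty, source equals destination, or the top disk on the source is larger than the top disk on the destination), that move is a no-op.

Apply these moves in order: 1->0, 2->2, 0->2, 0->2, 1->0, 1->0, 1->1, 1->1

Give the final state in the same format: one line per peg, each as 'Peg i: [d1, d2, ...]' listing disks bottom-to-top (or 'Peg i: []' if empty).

After move 1 (1->0):
Peg 0: [4, 3, 2]
Peg 1: [5]
Peg 2: [1]

After move 2 (2->2):
Peg 0: [4, 3, 2]
Peg 1: [5]
Peg 2: [1]

After move 3 (0->2):
Peg 0: [4, 3, 2]
Peg 1: [5]
Peg 2: [1]

After move 4 (0->2):
Peg 0: [4, 3, 2]
Peg 1: [5]
Peg 2: [1]

After move 5 (1->0):
Peg 0: [4, 3, 2]
Peg 1: [5]
Peg 2: [1]

After move 6 (1->0):
Peg 0: [4, 3, 2]
Peg 1: [5]
Peg 2: [1]

After move 7 (1->1):
Peg 0: [4, 3, 2]
Peg 1: [5]
Peg 2: [1]

After move 8 (1->1):
Peg 0: [4, 3, 2]
Peg 1: [5]
Peg 2: [1]

Answer: Peg 0: [4, 3, 2]
Peg 1: [5]
Peg 2: [1]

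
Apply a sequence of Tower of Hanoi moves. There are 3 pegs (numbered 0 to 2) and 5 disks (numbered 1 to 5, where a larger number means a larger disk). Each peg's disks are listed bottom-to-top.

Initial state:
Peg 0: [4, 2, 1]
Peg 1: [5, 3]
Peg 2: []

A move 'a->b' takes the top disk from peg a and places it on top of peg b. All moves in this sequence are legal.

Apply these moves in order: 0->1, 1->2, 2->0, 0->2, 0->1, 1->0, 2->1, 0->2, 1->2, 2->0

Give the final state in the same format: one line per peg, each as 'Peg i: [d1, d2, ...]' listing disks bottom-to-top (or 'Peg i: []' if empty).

Answer: Peg 0: [4, 1]
Peg 1: [5, 3]
Peg 2: [2]

Derivation:
After move 1 (0->1):
Peg 0: [4, 2]
Peg 1: [5, 3, 1]
Peg 2: []

After move 2 (1->2):
Peg 0: [4, 2]
Peg 1: [5, 3]
Peg 2: [1]

After move 3 (2->0):
Peg 0: [4, 2, 1]
Peg 1: [5, 3]
Peg 2: []

After move 4 (0->2):
Peg 0: [4, 2]
Peg 1: [5, 3]
Peg 2: [1]

After move 5 (0->1):
Peg 0: [4]
Peg 1: [5, 3, 2]
Peg 2: [1]

After move 6 (1->0):
Peg 0: [4, 2]
Peg 1: [5, 3]
Peg 2: [1]

After move 7 (2->1):
Peg 0: [4, 2]
Peg 1: [5, 3, 1]
Peg 2: []

After move 8 (0->2):
Peg 0: [4]
Peg 1: [5, 3, 1]
Peg 2: [2]

After move 9 (1->2):
Peg 0: [4]
Peg 1: [5, 3]
Peg 2: [2, 1]

After move 10 (2->0):
Peg 0: [4, 1]
Peg 1: [5, 3]
Peg 2: [2]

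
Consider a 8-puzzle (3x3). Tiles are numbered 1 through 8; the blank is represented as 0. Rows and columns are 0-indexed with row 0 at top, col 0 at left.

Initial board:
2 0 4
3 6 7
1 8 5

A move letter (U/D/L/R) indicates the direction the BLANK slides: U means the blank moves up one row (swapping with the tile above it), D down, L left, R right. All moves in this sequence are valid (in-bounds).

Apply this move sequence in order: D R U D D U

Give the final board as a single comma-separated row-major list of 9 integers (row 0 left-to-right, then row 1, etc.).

After move 1 (D):
2 6 4
3 0 7
1 8 5

After move 2 (R):
2 6 4
3 7 0
1 8 5

After move 3 (U):
2 6 0
3 7 4
1 8 5

After move 4 (D):
2 6 4
3 7 0
1 8 5

After move 5 (D):
2 6 4
3 7 5
1 8 0

After move 6 (U):
2 6 4
3 7 0
1 8 5

Answer: 2, 6, 4, 3, 7, 0, 1, 8, 5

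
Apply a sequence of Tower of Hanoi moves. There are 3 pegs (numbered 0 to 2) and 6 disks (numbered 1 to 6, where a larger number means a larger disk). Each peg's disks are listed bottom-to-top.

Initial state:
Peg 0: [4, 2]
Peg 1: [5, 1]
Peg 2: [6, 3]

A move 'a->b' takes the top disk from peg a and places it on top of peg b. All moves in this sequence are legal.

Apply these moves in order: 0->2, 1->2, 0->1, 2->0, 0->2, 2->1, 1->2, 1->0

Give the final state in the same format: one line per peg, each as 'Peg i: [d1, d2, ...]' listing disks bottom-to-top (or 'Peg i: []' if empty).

After move 1 (0->2):
Peg 0: [4]
Peg 1: [5, 1]
Peg 2: [6, 3, 2]

After move 2 (1->2):
Peg 0: [4]
Peg 1: [5]
Peg 2: [6, 3, 2, 1]

After move 3 (0->1):
Peg 0: []
Peg 1: [5, 4]
Peg 2: [6, 3, 2, 1]

After move 4 (2->0):
Peg 0: [1]
Peg 1: [5, 4]
Peg 2: [6, 3, 2]

After move 5 (0->2):
Peg 0: []
Peg 1: [5, 4]
Peg 2: [6, 3, 2, 1]

After move 6 (2->1):
Peg 0: []
Peg 1: [5, 4, 1]
Peg 2: [6, 3, 2]

After move 7 (1->2):
Peg 0: []
Peg 1: [5, 4]
Peg 2: [6, 3, 2, 1]

After move 8 (1->0):
Peg 0: [4]
Peg 1: [5]
Peg 2: [6, 3, 2, 1]

Answer: Peg 0: [4]
Peg 1: [5]
Peg 2: [6, 3, 2, 1]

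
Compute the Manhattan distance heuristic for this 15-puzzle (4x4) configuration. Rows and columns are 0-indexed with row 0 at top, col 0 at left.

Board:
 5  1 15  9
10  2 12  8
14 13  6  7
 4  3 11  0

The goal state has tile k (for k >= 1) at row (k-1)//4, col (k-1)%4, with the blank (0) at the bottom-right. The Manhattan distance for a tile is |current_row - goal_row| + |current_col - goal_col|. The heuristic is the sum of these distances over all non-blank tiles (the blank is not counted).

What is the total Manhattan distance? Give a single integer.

Tile 5: at (0,0), goal (1,0), distance |0-1|+|0-0| = 1
Tile 1: at (0,1), goal (0,0), distance |0-0|+|1-0| = 1
Tile 15: at (0,2), goal (3,2), distance |0-3|+|2-2| = 3
Tile 9: at (0,3), goal (2,0), distance |0-2|+|3-0| = 5
Tile 10: at (1,0), goal (2,1), distance |1-2|+|0-1| = 2
Tile 2: at (1,1), goal (0,1), distance |1-0|+|1-1| = 1
Tile 12: at (1,2), goal (2,3), distance |1-2|+|2-3| = 2
Tile 8: at (1,3), goal (1,3), distance |1-1|+|3-3| = 0
Tile 14: at (2,0), goal (3,1), distance |2-3|+|0-1| = 2
Tile 13: at (2,1), goal (3,0), distance |2-3|+|1-0| = 2
Tile 6: at (2,2), goal (1,1), distance |2-1|+|2-1| = 2
Tile 7: at (2,3), goal (1,2), distance |2-1|+|3-2| = 2
Tile 4: at (3,0), goal (0,3), distance |3-0|+|0-3| = 6
Tile 3: at (3,1), goal (0,2), distance |3-0|+|1-2| = 4
Tile 11: at (3,2), goal (2,2), distance |3-2|+|2-2| = 1
Sum: 1 + 1 + 3 + 5 + 2 + 1 + 2 + 0 + 2 + 2 + 2 + 2 + 6 + 4 + 1 = 34

Answer: 34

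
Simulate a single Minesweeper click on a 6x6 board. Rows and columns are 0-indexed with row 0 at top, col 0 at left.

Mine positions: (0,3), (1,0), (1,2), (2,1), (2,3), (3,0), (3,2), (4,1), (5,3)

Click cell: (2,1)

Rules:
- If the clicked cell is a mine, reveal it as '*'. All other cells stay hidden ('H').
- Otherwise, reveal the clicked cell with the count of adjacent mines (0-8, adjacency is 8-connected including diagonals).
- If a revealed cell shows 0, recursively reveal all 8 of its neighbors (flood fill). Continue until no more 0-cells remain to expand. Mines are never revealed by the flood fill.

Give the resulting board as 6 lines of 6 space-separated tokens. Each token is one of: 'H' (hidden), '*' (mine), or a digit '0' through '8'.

H H H H H H
H H H H H H
H * H H H H
H H H H H H
H H H H H H
H H H H H H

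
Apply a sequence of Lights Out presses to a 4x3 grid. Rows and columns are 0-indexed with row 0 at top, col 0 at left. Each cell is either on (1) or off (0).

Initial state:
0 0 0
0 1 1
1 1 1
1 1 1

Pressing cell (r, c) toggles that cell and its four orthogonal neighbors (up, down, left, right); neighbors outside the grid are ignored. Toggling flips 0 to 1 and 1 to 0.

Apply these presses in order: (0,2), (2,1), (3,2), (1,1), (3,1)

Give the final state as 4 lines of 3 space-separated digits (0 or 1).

Answer: 0 0 1
1 1 1
0 0 1
0 0 1

Derivation:
After press 1 at (0,2):
0 1 1
0 1 0
1 1 1
1 1 1

After press 2 at (2,1):
0 1 1
0 0 0
0 0 0
1 0 1

After press 3 at (3,2):
0 1 1
0 0 0
0 0 1
1 1 0

After press 4 at (1,1):
0 0 1
1 1 1
0 1 1
1 1 0

After press 5 at (3,1):
0 0 1
1 1 1
0 0 1
0 0 1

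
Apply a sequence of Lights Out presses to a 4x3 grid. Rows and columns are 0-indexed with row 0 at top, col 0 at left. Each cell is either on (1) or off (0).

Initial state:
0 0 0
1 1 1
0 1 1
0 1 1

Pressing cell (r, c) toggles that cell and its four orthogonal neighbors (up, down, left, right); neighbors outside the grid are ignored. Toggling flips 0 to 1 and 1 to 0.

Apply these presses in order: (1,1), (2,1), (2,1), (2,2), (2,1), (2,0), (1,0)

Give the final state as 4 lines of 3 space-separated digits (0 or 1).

Answer: 1 1 0
0 0 1
1 1 1
1 0 0

Derivation:
After press 1 at (1,1):
0 1 0
0 0 0
0 0 1
0 1 1

After press 2 at (2,1):
0 1 0
0 1 0
1 1 0
0 0 1

After press 3 at (2,1):
0 1 0
0 0 0
0 0 1
0 1 1

After press 4 at (2,2):
0 1 0
0 0 1
0 1 0
0 1 0

After press 5 at (2,1):
0 1 0
0 1 1
1 0 1
0 0 0

After press 6 at (2,0):
0 1 0
1 1 1
0 1 1
1 0 0

After press 7 at (1,0):
1 1 0
0 0 1
1 1 1
1 0 0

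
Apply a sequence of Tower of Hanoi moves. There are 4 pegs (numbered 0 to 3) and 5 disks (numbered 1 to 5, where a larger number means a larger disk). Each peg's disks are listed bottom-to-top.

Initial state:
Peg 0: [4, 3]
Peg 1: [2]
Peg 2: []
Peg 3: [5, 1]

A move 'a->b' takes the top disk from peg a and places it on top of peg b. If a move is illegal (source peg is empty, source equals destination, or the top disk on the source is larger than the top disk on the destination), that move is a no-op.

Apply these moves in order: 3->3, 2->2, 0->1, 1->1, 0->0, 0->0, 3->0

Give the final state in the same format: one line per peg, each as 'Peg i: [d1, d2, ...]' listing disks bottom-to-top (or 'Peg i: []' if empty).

Answer: Peg 0: [4, 3, 1]
Peg 1: [2]
Peg 2: []
Peg 3: [5]

Derivation:
After move 1 (3->3):
Peg 0: [4, 3]
Peg 1: [2]
Peg 2: []
Peg 3: [5, 1]

After move 2 (2->2):
Peg 0: [4, 3]
Peg 1: [2]
Peg 2: []
Peg 3: [5, 1]

After move 3 (0->1):
Peg 0: [4, 3]
Peg 1: [2]
Peg 2: []
Peg 3: [5, 1]

After move 4 (1->1):
Peg 0: [4, 3]
Peg 1: [2]
Peg 2: []
Peg 3: [5, 1]

After move 5 (0->0):
Peg 0: [4, 3]
Peg 1: [2]
Peg 2: []
Peg 3: [5, 1]

After move 6 (0->0):
Peg 0: [4, 3]
Peg 1: [2]
Peg 2: []
Peg 3: [5, 1]

After move 7 (3->0):
Peg 0: [4, 3, 1]
Peg 1: [2]
Peg 2: []
Peg 3: [5]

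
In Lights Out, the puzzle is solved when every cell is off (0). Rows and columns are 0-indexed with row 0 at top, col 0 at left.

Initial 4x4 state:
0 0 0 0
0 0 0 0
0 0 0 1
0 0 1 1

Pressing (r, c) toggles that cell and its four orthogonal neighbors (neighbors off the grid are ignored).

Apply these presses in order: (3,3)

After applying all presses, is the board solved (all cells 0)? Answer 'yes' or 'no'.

Answer: yes

Derivation:
After press 1 at (3,3):
0 0 0 0
0 0 0 0
0 0 0 0
0 0 0 0

Lights still on: 0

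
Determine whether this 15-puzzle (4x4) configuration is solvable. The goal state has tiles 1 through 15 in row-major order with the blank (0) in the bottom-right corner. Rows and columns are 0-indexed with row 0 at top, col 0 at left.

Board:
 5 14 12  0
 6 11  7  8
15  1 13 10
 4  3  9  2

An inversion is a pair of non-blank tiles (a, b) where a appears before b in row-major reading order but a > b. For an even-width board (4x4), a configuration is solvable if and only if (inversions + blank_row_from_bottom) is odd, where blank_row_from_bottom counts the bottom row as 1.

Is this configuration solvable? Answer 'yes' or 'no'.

Inversions: 66
Blank is in row 0 (0-indexed from top), which is row 4 counting from the bottom (bottom = 1).
66 + 4 = 70, which is even, so the puzzle is not solvable.

Answer: no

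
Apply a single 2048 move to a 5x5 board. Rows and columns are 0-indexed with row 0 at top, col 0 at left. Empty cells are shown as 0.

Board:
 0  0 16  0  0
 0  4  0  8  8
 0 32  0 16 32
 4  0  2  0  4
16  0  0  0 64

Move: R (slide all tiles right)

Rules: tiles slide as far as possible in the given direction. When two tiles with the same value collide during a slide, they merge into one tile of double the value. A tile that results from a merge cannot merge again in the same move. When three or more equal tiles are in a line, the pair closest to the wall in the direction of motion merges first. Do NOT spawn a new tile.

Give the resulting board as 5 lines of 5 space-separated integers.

Answer:  0  0  0  0 16
 0  0  0  4 16
 0  0 32 16 32
 0  0  4  2  4
 0  0  0 16 64

Derivation:
Slide right:
row 0: [0, 0, 16, 0, 0] -> [0, 0, 0, 0, 16]
row 1: [0, 4, 0, 8, 8] -> [0, 0, 0, 4, 16]
row 2: [0, 32, 0, 16, 32] -> [0, 0, 32, 16, 32]
row 3: [4, 0, 2, 0, 4] -> [0, 0, 4, 2, 4]
row 4: [16, 0, 0, 0, 64] -> [0, 0, 0, 16, 64]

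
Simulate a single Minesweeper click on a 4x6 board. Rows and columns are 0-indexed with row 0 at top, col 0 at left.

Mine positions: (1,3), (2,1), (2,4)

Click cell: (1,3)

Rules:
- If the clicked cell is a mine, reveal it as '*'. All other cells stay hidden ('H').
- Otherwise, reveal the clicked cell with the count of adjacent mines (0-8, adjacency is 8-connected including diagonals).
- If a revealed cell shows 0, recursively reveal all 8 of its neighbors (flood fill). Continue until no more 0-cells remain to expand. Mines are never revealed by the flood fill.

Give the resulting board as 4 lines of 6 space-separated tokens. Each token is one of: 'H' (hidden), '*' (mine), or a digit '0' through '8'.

H H H H H H
H H H * H H
H H H H H H
H H H H H H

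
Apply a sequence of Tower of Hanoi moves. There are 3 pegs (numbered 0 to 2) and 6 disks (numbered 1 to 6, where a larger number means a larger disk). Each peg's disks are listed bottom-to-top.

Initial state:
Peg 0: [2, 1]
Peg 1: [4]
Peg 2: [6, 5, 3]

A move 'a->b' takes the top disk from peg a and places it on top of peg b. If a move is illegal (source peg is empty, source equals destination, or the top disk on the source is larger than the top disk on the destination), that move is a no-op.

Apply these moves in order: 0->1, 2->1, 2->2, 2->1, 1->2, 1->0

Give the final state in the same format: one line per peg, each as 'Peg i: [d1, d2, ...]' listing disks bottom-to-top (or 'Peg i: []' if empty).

After move 1 (0->1):
Peg 0: [2]
Peg 1: [4, 1]
Peg 2: [6, 5, 3]

After move 2 (2->1):
Peg 0: [2]
Peg 1: [4, 1]
Peg 2: [6, 5, 3]

After move 3 (2->2):
Peg 0: [2]
Peg 1: [4, 1]
Peg 2: [6, 5, 3]

After move 4 (2->1):
Peg 0: [2]
Peg 1: [4, 1]
Peg 2: [6, 5, 3]

After move 5 (1->2):
Peg 0: [2]
Peg 1: [4]
Peg 2: [6, 5, 3, 1]

After move 6 (1->0):
Peg 0: [2]
Peg 1: [4]
Peg 2: [6, 5, 3, 1]

Answer: Peg 0: [2]
Peg 1: [4]
Peg 2: [6, 5, 3, 1]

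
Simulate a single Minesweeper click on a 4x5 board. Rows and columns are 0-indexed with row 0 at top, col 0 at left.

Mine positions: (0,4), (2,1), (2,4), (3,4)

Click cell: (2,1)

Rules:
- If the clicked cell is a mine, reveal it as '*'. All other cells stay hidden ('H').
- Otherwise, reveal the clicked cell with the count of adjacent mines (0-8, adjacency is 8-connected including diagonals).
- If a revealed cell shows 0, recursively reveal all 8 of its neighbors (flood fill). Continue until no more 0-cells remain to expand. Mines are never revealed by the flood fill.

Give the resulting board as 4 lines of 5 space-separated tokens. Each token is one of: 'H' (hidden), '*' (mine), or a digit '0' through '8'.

H H H H H
H H H H H
H * H H H
H H H H H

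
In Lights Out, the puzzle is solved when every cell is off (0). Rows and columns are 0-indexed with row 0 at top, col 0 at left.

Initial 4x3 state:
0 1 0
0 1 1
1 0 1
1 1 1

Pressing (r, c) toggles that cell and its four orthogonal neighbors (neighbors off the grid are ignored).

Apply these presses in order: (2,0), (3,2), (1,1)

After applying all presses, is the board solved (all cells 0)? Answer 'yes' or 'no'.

Answer: yes

Derivation:
After press 1 at (2,0):
0 1 0
1 1 1
0 1 1
0 1 1

After press 2 at (3,2):
0 1 0
1 1 1
0 1 0
0 0 0

After press 3 at (1,1):
0 0 0
0 0 0
0 0 0
0 0 0

Lights still on: 0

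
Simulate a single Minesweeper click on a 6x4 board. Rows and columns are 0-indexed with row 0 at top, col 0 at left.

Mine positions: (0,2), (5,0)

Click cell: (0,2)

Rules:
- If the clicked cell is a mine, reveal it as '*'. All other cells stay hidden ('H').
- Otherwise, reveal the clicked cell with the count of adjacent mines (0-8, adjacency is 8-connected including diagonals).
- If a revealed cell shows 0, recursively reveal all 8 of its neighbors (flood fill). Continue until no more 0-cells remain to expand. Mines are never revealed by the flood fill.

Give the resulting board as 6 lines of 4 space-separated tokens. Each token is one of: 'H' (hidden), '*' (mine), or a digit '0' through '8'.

H H * H
H H H H
H H H H
H H H H
H H H H
H H H H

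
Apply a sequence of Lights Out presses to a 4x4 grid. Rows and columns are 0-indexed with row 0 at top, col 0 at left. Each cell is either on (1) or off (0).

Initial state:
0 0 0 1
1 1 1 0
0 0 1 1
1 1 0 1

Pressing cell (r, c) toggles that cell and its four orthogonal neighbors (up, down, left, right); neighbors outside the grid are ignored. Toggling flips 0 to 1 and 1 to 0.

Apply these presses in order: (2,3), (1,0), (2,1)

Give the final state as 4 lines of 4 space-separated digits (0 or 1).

Answer: 1 0 0 1
0 1 1 1
0 1 1 0
1 0 0 0

Derivation:
After press 1 at (2,3):
0 0 0 1
1 1 1 1
0 0 0 0
1 1 0 0

After press 2 at (1,0):
1 0 0 1
0 0 1 1
1 0 0 0
1 1 0 0

After press 3 at (2,1):
1 0 0 1
0 1 1 1
0 1 1 0
1 0 0 0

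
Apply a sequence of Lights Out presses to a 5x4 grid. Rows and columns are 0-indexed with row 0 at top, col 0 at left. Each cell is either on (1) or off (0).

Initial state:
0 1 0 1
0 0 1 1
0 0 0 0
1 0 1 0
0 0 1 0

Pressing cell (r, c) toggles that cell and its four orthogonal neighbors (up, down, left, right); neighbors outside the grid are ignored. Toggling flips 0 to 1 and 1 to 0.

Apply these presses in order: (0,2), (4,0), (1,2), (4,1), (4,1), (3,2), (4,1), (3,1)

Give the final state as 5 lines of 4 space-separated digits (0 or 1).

After press 1 at (0,2):
0 0 1 0
0 0 0 1
0 0 0 0
1 0 1 0
0 0 1 0

After press 2 at (4,0):
0 0 1 0
0 0 0 1
0 0 0 0
0 0 1 0
1 1 1 0

After press 3 at (1,2):
0 0 0 0
0 1 1 0
0 0 1 0
0 0 1 0
1 1 1 0

After press 4 at (4,1):
0 0 0 0
0 1 1 0
0 0 1 0
0 1 1 0
0 0 0 0

After press 5 at (4,1):
0 0 0 0
0 1 1 0
0 0 1 0
0 0 1 0
1 1 1 0

After press 6 at (3,2):
0 0 0 0
0 1 1 0
0 0 0 0
0 1 0 1
1 1 0 0

After press 7 at (4,1):
0 0 0 0
0 1 1 0
0 0 0 0
0 0 0 1
0 0 1 0

After press 8 at (3,1):
0 0 0 0
0 1 1 0
0 1 0 0
1 1 1 1
0 1 1 0

Answer: 0 0 0 0
0 1 1 0
0 1 0 0
1 1 1 1
0 1 1 0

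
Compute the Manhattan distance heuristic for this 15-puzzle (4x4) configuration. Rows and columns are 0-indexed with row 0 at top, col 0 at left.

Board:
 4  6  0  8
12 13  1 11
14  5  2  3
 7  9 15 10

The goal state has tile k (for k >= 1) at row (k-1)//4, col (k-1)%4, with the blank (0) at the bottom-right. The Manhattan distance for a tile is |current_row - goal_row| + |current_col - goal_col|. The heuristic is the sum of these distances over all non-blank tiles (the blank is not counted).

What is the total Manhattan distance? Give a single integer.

Answer: 36

Derivation:
Tile 4: (0,0)->(0,3) = 3
Tile 6: (0,1)->(1,1) = 1
Tile 8: (0,3)->(1,3) = 1
Tile 12: (1,0)->(2,3) = 4
Tile 13: (1,1)->(3,0) = 3
Tile 1: (1,2)->(0,0) = 3
Tile 11: (1,3)->(2,2) = 2
Tile 14: (2,0)->(3,1) = 2
Tile 5: (2,1)->(1,0) = 2
Tile 2: (2,2)->(0,1) = 3
Tile 3: (2,3)->(0,2) = 3
Tile 7: (3,0)->(1,2) = 4
Tile 9: (3,1)->(2,0) = 2
Tile 15: (3,2)->(3,2) = 0
Tile 10: (3,3)->(2,1) = 3
Sum: 3 + 1 + 1 + 4 + 3 + 3 + 2 + 2 + 2 + 3 + 3 + 4 + 2 + 0 + 3 = 36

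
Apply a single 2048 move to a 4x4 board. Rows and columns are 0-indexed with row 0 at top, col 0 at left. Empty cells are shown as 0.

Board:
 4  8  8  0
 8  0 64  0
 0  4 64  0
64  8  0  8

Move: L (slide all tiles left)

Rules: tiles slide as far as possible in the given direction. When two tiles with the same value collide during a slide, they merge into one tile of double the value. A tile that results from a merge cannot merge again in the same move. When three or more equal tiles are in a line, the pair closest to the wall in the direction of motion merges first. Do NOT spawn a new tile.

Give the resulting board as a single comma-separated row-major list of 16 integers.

Answer: 4, 16, 0, 0, 8, 64, 0, 0, 4, 64, 0, 0, 64, 16, 0, 0

Derivation:
Slide left:
row 0: [4, 8, 8, 0] -> [4, 16, 0, 0]
row 1: [8, 0, 64, 0] -> [8, 64, 0, 0]
row 2: [0, 4, 64, 0] -> [4, 64, 0, 0]
row 3: [64, 8, 0, 8] -> [64, 16, 0, 0]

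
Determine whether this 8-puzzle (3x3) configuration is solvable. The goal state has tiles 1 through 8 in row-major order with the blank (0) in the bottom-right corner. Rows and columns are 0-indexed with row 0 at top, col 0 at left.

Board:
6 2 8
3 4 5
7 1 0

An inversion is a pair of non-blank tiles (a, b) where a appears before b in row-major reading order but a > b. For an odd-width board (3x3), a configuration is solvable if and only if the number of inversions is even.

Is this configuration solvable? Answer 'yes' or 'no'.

Answer: no

Derivation:
Inversions (pairs i<j in row-major order where tile[i] > tile[j] > 0): 15
15 is odd, so the puzzle is not solvable.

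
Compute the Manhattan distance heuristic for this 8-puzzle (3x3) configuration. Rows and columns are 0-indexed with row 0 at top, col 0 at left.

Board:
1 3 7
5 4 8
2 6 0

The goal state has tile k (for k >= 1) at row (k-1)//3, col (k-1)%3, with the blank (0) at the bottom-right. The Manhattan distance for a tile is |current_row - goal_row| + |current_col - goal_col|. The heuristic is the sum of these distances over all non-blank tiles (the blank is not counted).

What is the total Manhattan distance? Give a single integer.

Answer: 14

Derivation:
Tile 1: at (0,0), goal (0,0), distance |0-0|+|0-0| = 0
Tile 3: at (0,1), goal (0,2), distance |0-0|+|1-2| = 1
Tile 7: at (0,2), goal (2,0), distance |0-2|+|2-0| = 4
Tile 5: at (1,0), goal (1,1), distance |1-1|+|0-1| = 1
Tile 4: at (1,1), goal (1,0), distance |1-1|+|1-0| = 1
Tile 8: at (1,2), goal (2,1), distance |1-2|+|2-1| = 2
Tile 2: at (2,0), goal (0,1), distance |2-0|+|0-1| = 3
Tile 6: at (2,1), goal (1,2), distance |2-1|+|1-2| = 2
Sum: 0 + 1 + 4 + 1 + 1 + 2 + 3 + 2 = 14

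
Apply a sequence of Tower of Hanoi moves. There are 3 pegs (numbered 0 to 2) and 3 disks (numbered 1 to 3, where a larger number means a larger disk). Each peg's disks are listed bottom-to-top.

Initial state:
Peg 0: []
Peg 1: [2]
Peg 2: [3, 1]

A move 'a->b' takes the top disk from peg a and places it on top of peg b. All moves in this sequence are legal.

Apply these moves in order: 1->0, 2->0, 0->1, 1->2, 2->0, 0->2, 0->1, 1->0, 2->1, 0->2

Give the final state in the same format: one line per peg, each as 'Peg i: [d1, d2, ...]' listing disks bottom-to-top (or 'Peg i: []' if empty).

After move 1 (1->0):
Peg 0: [2]
Peg 1: []
Peg 2: [3, 1]

After move 2 (2->0):
Peg 0: [2, 1]
Peg 1: []
Peg 2: [3]

After move 3 (0->1):
Peg 0: [2]
Peg 1: [1]
Peg 2: [3]

After move 4 (1->2):
Peg 0: [2]
Peg 1: []
Peg 2: [3, 1]

After move 5 (2->0):
Peg 0: [2, 1]
Peg 1: []
Peg 2: [3]

After move 6 (0->2):
Peg 0: [2]
Peg 1: []
Peg 2: [3, 1]

After move 7 (0->1):
Peg 0: []
Peg 1: [2]
Peg 2: [3, 1]

After move 8 (1->0):
Peg 0: [2]
Peg 1: []
Peg 2: [3, 1]

After move 9 (2->1):
Peg 0: [2]
Peg 1: [1]
Peg 2: [3]

After move 10 (0->2):
Peg 0: []
Peg 1: [1]
Peg 2: [3, 2]

Answer: Peg 0: []
Peg 1: [1]
Peg 2: [3, 2]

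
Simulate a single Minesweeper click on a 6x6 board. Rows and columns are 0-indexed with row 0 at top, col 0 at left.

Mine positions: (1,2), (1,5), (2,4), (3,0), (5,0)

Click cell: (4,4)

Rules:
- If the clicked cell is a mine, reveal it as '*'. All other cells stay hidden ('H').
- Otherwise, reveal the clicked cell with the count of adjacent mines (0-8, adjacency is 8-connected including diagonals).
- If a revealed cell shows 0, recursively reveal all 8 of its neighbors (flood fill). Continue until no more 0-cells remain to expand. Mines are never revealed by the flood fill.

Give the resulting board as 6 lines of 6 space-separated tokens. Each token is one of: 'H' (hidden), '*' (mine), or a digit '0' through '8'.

H H H H H H
H H H H H H
H 2 1 2 H H
H 1 0 1 1 1
H 2 0 0 0 0
H 1 0 0 0 0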